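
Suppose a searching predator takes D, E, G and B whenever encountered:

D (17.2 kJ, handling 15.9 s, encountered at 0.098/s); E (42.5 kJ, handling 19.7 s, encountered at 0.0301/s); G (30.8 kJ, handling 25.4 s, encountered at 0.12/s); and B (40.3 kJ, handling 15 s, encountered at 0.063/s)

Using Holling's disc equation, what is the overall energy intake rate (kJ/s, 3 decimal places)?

1.288 kJ/s

Energy encountered per unit search time: 0.098×17.2 + 0.0301×42.5 + 0.12×30.8 + 0.063×40.3 = 9.2 kJ/s.
Handling time per unit search time: 0.098×15.9 + 0.0301×19.7 + 0.12×25.4 + 0.063×15 = 6.144.
Rate = 9.2/(1 + 6.144) = 1.288 kJ/s.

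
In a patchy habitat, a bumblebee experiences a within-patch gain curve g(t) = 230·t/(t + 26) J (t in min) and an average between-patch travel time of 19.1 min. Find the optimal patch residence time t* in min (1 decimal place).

Optimal t* satisfies g'(t*) = g(t*)/(T + t*).
g'(t) = 230·26/(t + 26)². Setting 230·26/(t+26)² = 230t/[(t+26)(19.1+t)] gives 26(19.1+t) = t(t+26), so t² = 26×19.1 = 496.6.
t* = √496.6 = 22.28 min.

22.3 min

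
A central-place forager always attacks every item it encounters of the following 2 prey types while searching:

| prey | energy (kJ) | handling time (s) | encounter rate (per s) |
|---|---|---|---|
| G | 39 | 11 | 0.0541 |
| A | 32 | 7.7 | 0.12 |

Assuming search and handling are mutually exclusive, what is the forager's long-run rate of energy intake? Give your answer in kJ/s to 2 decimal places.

2.36 kJ/s

R = (0.0541×39 + 0.12×32) / (1 + 0.0541×11 + 0.12×7.7) = 5.95/2.519 = 2.362 kJ/s.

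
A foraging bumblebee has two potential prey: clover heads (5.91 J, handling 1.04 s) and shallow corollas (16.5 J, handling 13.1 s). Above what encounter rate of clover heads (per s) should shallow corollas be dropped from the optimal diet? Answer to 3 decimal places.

0.274 per s

At the threshold, the rate on clover heads alone equals the profitability of shallow corollas: λ·5.91/(1 + λ·1.04) = 16.5/13.1 = 1.26.
Rearranging, λ(5.91 − 1.26×1.04) = 1.26, so λ = 1.26/4.6 = 0.2738 per s.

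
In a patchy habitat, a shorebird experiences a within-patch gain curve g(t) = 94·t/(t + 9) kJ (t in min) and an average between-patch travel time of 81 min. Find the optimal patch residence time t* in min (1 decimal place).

27.0 min

Maximise g(t)/(T+t): set derivative to zero → g'(t)(T+t) = g(t).
g'(t) = 94·9/(t + 9)². Setting 94·9/(t+9)² = 94t/[(t+9)(81+t)] gives 9(81+t) = t(t+9), so t² = 9×81 = 729.
t* = √729 = 27 min.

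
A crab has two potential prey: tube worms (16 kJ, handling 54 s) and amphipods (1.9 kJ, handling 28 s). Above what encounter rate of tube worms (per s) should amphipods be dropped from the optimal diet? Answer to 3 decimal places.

The zero-one rule: include amphipods iff E₂/h₂ > λE₁/(1+λh₁). Equality gives the switch point.
λE₁h₂ = E₂ + λE₂h₁ ⇒ λ = E₂/(E₁h₂ − E₂h₁) = 1.9/(448 − 102.6) = 0.005501 per s.

0.006 per s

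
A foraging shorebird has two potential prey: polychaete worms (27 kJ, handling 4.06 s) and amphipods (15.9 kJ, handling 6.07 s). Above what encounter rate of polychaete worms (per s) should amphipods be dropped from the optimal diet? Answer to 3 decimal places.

0.160 per s

At the threshold, the rate on polychaete worms alone equals the profitability of amphipods: λ·27/(1 + λ·4.06) = 15.9/6.07 = 2.619.
Rearranging, λ(27 − 2.619×4.06) = 2.619, so λ = 2.619/16.37 = 0.1601 per s.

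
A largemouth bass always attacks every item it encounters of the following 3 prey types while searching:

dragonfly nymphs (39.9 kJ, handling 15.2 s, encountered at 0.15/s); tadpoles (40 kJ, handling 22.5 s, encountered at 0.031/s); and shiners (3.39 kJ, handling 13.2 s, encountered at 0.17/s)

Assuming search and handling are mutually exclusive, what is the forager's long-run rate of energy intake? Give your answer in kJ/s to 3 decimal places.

R = Σλ_iE_i / (1 + Σλ_ih_i)
Numerator: 0.15×39.9 + 0.031×40 + 0.17×3.39 = 7.801
Denominator: 1 + 0.15×15.2 + 0.031×22.5 + 0.17×13.2 = 6.221
R = 7.801/6.221 = 1.254 kJ/s

1.254 kJ/s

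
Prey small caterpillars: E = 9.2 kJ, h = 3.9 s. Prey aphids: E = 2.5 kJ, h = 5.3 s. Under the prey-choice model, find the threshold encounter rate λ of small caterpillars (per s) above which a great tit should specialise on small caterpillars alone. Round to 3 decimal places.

0.064 per s

The zero-one rule: include aphids iff E₂/h₂ > λE₁/(1+λh₁). Equality gives the switch point.
λE₁h₂ = E₂ + λE₂h₁ ⇒ λ = E₂/(E₁h₂ − E₂h₁) = 2.5/(48.76 − 9.75) = 0.06409 per s.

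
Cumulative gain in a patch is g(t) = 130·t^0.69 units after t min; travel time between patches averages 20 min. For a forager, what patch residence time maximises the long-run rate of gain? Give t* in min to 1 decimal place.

44.5 min

Optimal t* satisfies g'(t*) = g(t*)/(T + t*).
g'(t) = 0.69·130·t^-0.31. Setting 0.69·130·t^-0.31 = 130·t^0.69/(20+t) gives 0.69(20+t) = t, so 0.31·t = 0.69×20.
t* = 0.69×20/0.31 = 44.52 min.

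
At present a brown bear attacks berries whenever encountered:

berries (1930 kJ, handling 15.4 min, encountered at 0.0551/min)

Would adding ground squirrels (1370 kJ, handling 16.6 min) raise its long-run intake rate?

Intake rate on the current diet: R = (0.0551×1930) / (1 + 0.0551×15.4) = 106.3/1.849 = 57.53 kJ/min.
ground squirrels: E/h = 1370/16.6 = 82.53 kJ/min.
82.53 > 57.53, so adding ground squirrels raises the average — include it.

Yes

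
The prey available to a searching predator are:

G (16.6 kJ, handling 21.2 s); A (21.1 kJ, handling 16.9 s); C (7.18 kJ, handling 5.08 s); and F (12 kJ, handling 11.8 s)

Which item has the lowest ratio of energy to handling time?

In descending order of E/h:
C: 7.18/5.08 = 1.41 kJ/s
A: 21.1/16.9 = 1.25 kJ/s
F: 12/11.8 = 1.02 kJ/s
G: 16.6/21.2 = 0.783 kJ/s

G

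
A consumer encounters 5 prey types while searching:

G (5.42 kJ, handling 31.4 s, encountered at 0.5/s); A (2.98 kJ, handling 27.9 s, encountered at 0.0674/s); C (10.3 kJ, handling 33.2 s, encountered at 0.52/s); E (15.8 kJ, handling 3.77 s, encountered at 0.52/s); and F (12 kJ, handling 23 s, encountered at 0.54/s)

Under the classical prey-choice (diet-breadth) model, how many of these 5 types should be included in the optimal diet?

1

Profitabilities (E/h, kJ/s): E 4.19, F 0.522, C 0.31, G 0.173, A 0.107. Add prey in this order while the next type's profitability exceeds the intake rate on those already taken.
Rate on top 1: 2.775. F: 0.522 < 2.775 → exclude; stop.
Optimal diet: E — 1 of 5 types.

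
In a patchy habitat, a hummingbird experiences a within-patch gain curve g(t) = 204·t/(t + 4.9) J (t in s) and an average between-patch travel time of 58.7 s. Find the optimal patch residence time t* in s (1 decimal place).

By the marginal value theorem, leave when the instantaneous gain rate g'(t) equals the habitat-wide average g(t)/(T + t).
g'(t) = 204·4.9/(t + 4.9)². Setting 204·4.9/(t+4.9)² = 204t/[(t+4.9)(58.7+t)] gives 4.9(58.7+t) = t(t+4.9), so t² = 4.9×58.7 = 287.6.
t* = √287.6 = 16.96 s.

17.0 s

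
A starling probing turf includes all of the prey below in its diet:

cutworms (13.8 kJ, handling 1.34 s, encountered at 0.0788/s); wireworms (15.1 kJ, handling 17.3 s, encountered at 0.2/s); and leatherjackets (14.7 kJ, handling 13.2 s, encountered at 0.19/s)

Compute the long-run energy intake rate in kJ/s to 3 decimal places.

R = (0.0788×13.8 + 0.2×15.1 + 0.19×14.7) / (1 + 0.0788×1.34 + 0.2×17.3 + 0.19×13.2) = 6.9/7.074 = 0.9755 kJ/s.

0.976 kJ/s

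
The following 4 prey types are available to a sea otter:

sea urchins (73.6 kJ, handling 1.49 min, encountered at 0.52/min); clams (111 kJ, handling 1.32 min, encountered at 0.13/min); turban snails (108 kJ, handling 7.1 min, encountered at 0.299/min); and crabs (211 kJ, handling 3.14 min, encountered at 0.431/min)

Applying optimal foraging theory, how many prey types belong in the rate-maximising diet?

3

E/h in descending order: clams 84.1, crabs 67.2, sea urchins 49.4, turban snails 15.2 kJ/min. The optimal diet is the largest prefix of this list for which every included type satisfies E_i/h_i > R on the types above it.
Rate on top 1: 12.32. crabs: 67.2 > 12.32 → include.
Rate on top 2: 41.73. sea urchins: 49.4 > 41.73 → include.
Rate on top 3: 43.53. turban snails: 15.2 < 43.53 → exclude; stop.
Optimal diet: clams, crabs, sea urchins — 3 of 4 types.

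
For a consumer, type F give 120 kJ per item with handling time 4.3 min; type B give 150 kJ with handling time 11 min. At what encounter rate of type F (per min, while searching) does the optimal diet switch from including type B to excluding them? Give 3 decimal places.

0.222 per min

At the threshold, the rate on type F alone equals the profitability of type B: λ·120/(1 + λ·4.3) = 150/11 = 13.64.
Rearranging, λ(120 − 13.64×4.3) = 13.64, so λ = 13.64/61.36 = 0.2222 per min.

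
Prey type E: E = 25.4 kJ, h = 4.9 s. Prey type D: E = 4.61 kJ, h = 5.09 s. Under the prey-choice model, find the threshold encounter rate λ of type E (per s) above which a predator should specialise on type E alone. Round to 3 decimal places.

0.043 per s

At the threshold, the rate on type E alone equals the profitability of type D: λ·25.4/(1 + λ·4.9) = 4.61/5.09 = 0.9057.
Rearranging, λ(25.4 − 0.9057×4.9) = 0.9057, so λ = 0.9057/20.96 = 0.04321 per s.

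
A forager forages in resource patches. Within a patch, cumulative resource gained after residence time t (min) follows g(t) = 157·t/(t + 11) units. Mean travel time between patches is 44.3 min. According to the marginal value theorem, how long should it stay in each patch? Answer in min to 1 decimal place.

22.1 min

By the marginal value theorem, leave when the instantaneous gain rate g'(t) equals the habitat-wide average g(t)/(T + t).
g'(t) = 157·11/(t + 11)². Setting 157·11/(t+11)² = 157t/[(t+11)(44.3+t)] gives 11(44.3+t) = t(t+11), so t² = 11×44.3 = 487.3.
t* = √487.3 = 22.07 min.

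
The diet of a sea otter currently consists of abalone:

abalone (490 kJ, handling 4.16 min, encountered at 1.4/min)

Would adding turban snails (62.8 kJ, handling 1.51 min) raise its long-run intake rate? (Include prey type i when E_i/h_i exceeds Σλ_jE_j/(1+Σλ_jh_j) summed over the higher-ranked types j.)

No

On abalone alone, R = ΣλE/(1+Σλh) = 686/6.824 = 100.5 kJ/min.
turban snails: E/h = 62.8/1.51 = 41.59 kJ/min.
Since 41.59 < R, time spent handling turban snails is better spent searching.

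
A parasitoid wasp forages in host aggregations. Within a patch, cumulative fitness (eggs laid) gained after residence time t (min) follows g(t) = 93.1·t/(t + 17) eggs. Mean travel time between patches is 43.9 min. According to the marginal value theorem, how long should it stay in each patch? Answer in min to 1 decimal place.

27.3 min

Optimal t* satisfies g'(t*) = g(t*)/(T + t*).
g'(t) = 93.1·17/(t + 17)². Setting 93.1·17/(t+17)² = 93.1t/[(t+17)(43.9+t)] gives 17(43.9+t) = t(t+17), so t² = 17×43.9 = 746.3.
t* = √746.3 = 27.32 min.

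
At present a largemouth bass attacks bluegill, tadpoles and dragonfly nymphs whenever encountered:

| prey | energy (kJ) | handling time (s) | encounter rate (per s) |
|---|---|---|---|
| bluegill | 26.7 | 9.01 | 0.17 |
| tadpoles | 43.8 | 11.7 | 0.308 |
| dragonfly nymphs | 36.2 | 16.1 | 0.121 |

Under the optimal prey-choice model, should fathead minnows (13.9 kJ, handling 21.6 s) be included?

No

On bluegill, tadpoles and dragonfly nymphs alone, R = ΣλE/(1+Σλh) = 22.41/8.083 = 2.772 kJ/s.
Profitability of fathead minnows: 13.9/21.6 = 0.6435 kJ/s.
0.6435 < 2.772, so adding fathead minnows would lower the average — exclude it.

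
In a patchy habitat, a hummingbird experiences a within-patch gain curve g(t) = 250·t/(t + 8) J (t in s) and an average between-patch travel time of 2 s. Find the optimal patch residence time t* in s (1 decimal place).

Optimal t* satisfies g'(t*) = g(t*)/(T + t*).
g'(t) = 250·8/(t + 8)². Setting 250·8/(t+8)² = 250t/[(t+8)(2+t)] gives 8(2+t) = t(t+8), so t² = 8×2 = 16.
t* = √16 = 4 s.

4.0 s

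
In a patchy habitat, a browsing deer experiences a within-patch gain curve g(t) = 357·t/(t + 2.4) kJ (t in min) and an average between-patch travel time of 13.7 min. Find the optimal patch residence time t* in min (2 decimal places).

By the marginal value theorem, leave when the instantaneous gain rate g'(t) equals the habitat-wide average g(t)/(T + t).
g'(t) = 357·2.4/(t + 2.4)². Setting 357·2.4/(t+2.4)² = 357t/[(t+2.4)(13.7+t)] gives 2.4(13.7+t) = t(t+2.4), so t² = 2.4×13.7 = 32.88.
t* = √32.88 = 5.734 min.

5.73 min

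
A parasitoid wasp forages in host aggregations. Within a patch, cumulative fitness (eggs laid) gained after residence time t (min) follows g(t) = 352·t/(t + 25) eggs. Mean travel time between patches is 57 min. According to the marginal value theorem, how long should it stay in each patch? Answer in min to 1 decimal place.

Optimal t* satisfies g'(t*) = g(t*)/(T + t*).
g'(t) = 352·25/(t + 25)². Setting 352·25/(t+25)² = 352t/[(t+25)(57+t)] gives 25(57+t) = t(t+25), so t² = 25×57 = 1425.
t* = √1425 = 37.75 min.

37.7 min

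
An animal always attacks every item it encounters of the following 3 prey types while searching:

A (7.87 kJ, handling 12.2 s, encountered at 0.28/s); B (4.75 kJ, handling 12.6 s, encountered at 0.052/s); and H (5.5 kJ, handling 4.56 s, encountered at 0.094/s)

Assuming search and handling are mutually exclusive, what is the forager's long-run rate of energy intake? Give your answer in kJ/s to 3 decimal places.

Energy encountered per unit search time: 0.28×7.87 + 0.052×4.75 + 0.094×5.5 = 2.968 kJ/s.
Handling time per unit search time: 0.28×12.2 + 0.052×12.6 + 0.094×4.56 = 4.5.
Rate = 2.968/(1 + 4.5) = 0.5396 kJ/s.

0.540 kJ/s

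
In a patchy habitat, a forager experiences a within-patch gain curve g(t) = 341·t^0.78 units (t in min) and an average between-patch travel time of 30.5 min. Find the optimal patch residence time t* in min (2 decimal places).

By the marginal value theorem, leave when the instantaneous gain rate g'(t) equals the habitat-wide average g(t)/(T + t).
g'(t) = 0.78·341·t^-0.22. Setting 0.78·341·t^-0.22 = 341·t^0.78/(30.5+t) gives 0.78(30.5+t) = t, so 0.22·t = 0.78×30.5.
t* = 0.78×30.5/0.22 = 108.1 min.

108.14 min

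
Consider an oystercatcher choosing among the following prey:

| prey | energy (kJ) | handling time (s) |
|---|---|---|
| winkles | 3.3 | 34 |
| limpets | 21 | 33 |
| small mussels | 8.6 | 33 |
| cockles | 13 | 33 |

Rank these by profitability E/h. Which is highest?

Profitability E/h (kJ/s): winkles = 3.3/34 = 0.0971, limpets = 21/33 = 0.636, small mussels = 8.6/33 = 0.261, cockles = 13/33 = 0.394.
Ranked: limpets > cockles > small mussels > winkles.

limpets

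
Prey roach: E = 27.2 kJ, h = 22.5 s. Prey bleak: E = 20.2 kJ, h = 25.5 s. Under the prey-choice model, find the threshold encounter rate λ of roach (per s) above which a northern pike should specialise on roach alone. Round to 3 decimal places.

0.084 per s

Drop bleak once their profitability E₂/h₂ falls below the rate achievable on roach alone: E₂/h₂ = λE₁/(1 + λh₁).
Solve for λ: λE₁h₂ = E₂(1 + λh₁) → λ(E₁h₂ − E₂h₁) = E₂ → λ = E₂/(E₁h₂ − E₂h₁).
λ = 20.2/(27.2×25.5 − 20.2×22.5) = 20.2/239.1 = 0.08448 per s.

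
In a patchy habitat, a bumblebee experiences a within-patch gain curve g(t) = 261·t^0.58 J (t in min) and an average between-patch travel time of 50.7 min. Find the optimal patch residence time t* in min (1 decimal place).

Maximise g(t)/(T+t): set derivative to zero → g'(t)(T+t) = g(t).
g'(t) = 0.58·261·t^-0.42. Setting 0.58·261·t^-0.42 = 261·t^0.58/(50.7+t) gives 0.58(50.7+t) = t, so 0.42·t = 0.58×50.7.
t* = 0.58×50.7/0.42 = 70.01 min.

70.0 min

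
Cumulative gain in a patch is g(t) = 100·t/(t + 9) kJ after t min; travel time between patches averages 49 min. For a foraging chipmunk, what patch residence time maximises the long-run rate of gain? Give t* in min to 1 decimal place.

By the marginal value theorem, leave when the instantaneous gain rate g'(t) equals the habitat-wide average g(t)/(T + t).
g'(t) = 100·9/(t + 9)². Setting 100·9/(t+9)² = 100t/[(t+9)(49+t)] gives 9(49+t) = t(t+9), so t² = 9×49 = 441.
t* = √441 = 21 min.

21.0 min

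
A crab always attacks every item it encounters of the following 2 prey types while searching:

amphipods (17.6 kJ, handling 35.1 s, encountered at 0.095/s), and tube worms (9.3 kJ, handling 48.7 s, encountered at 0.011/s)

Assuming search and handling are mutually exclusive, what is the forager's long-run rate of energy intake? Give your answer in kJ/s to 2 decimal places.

0.36 kJ/s

R = (0.095×17.6 + 0.011×9.3) / (1 + 0.095×35.1 + 0.011×48.7) = 1.774/4.87 = 0.3643 kJ/s.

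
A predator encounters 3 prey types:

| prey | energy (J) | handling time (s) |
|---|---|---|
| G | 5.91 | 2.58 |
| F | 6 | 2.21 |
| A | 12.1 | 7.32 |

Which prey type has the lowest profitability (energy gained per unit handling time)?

A

In descending order of E/h:
F: 6/2.21 = 2.71 J/s
G: 5.91/2.58 = 2.29 J/s
A: 12.1/7.32 = 1.65 J/s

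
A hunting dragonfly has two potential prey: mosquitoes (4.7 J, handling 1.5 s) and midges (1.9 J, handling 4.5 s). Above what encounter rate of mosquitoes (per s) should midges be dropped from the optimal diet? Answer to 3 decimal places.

0.104 per s

Drop midges once their profitability E₂/h₂ falls below the rate achievable on mosquitoes alone: E₂/h₂ = λE₁/(1 + λh₁).
Solve for λ: λE₁h₂ = E₂(1 + λh₁) → λ(E₁h₂ − E₂h₁) = E₂ → λ = E₂/(E₁h₂ − E₂h₁).
λ = 1.9/(4.7×4.5 − 1.9×1.5) = 1.9/18.3 = 0.1038 per s.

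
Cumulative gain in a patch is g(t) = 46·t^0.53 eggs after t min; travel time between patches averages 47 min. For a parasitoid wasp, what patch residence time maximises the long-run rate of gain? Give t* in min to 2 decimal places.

53.00 min

Maximise g(t)/(T+t): set derivative to zero → g'(t)(T+t) = g(t).
g'(t) = 0.53·46·t^-0.47. Setting 0.53·46·t^-0.47 = 46·t^0.53/(47+t) gives 0.53(47+t) = t, so 0.47·t = 0.53×47.
t* = 0.53×47/0.47 = 53 min.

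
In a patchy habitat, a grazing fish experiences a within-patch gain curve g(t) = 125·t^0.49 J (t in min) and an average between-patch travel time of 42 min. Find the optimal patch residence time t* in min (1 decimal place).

40.4 min

Maximise g(t)/(T+t): set derivative to zero → g'(t)(T+t) = g(t).
g'(t) = 0.49·125·t^-0.51. Setting 0.49·125·t^-0.51 = 125·t^0.49/(42+t) gives 0.49(42+t) = t, so 0.51·t = 0.49×42.
t* = 0.49×42/0.51 = 40.35 min.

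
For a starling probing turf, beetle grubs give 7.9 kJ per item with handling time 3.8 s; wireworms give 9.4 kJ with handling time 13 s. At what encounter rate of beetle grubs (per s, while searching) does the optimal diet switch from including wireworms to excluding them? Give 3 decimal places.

Drop wireworms once their profitability E₂/h₂ falls below the rate achievable on beetle grubs alone: E₂/h₂ = λE₁/(1 + λh₁).
Solve for λ: λE₁h₂ = E₂(1 + λh₁) → λ(E₁h₂ − E₂h₁) = E₂ → λ = E₂/(E₁h₂ − E₂h₁).
λ = 9.4/(7.9×13 − 9.4×3.8) = 9.4/66.98 = 0.1403 per s.

0.140 per s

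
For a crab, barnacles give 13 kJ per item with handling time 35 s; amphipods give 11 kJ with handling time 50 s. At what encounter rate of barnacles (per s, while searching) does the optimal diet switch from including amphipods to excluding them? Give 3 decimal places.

At the threshold, the rate on barnacles alone equals the profitability of amphipods: λ·13/(1 + λ·35) = 11/50 = 0.22.
Rearranging, λ(13 − 0.22×35) = 0.22, so λ = 0.22/5.3 = 0.04151 per s.

0.042 per s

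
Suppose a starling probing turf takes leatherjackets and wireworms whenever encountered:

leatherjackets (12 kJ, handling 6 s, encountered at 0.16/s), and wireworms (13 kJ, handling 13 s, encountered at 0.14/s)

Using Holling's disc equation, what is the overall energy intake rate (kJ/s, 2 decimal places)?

0.99 kJ/s

Energy encountered per unit search time: 0.16×12 + 0.14×13 = 3.74 kJ/s.
Handling time per unit search time: 0.16×6 + 0.14×13 = 2.78.
Rate = 3.74/(1 + 2.78) = 0.9894 kJ/s.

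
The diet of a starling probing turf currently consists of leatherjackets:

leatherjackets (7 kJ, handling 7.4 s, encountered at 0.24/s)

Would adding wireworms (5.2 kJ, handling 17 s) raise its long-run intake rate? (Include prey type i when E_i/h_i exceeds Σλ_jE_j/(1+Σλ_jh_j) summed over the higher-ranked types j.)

No

On leatherjackets alone, R = ΣλE/(1+Σλh) = 1.68/2.776 = 0.6052 kJ/s.
wireworms: E/h = 5.2/17 = 0.3059 kJ/s.
Since 0.3059 < R, time spent handling wireworms is better spent searching.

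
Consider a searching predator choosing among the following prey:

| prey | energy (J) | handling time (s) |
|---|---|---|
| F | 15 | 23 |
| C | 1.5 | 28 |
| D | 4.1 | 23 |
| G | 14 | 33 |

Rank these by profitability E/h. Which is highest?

F

In descending order of E/h:
F: 15/23 = 0.652 J/s
G: 14/33 = 0.424 J/s
D: 4.1/23 = 0.178 J/s
C: 1.5/28 = 0.0536 J/s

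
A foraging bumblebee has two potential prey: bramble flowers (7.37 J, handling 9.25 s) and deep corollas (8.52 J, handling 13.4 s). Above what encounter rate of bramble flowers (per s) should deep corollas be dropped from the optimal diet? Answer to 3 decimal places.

0.427 per s

At the threshold, the rate on bramble flowers alone equals the profitability of deep corollas: λ·7.37/(1 + λ·9.25) = 8.52/13.4 = 0.6358.
Rearranging, λ(7.37 − 0.6358×9.25) = 0.6358, so λ = 0.6358/1.489 = 0.4271 per s.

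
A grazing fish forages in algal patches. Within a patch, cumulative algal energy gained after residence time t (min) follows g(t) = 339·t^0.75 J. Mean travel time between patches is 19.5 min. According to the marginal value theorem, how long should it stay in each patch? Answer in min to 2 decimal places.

By the marginal value theorem, leave when the instantaneous gain rate g'(t) equals the habitat-wide average g(t)/(T + t).
g'(t) = 0.75·339·t^-0.25. Setting 0.75·339·t^-0.25 = 339·t^0.75/(19.5+t) gives 0.75(19.5+t) = t, so 0.25·t = 0.75×19.5.
t* = 0.75×19.5/0.25 = 58.5 min.

58.50 min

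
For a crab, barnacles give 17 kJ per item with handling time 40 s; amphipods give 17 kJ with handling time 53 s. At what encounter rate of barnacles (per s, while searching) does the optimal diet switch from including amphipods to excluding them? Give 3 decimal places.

0.077 per s

At the threshold, the rate on barnacles alone equals the profitability of amphipods: λ·17/(1 + λ·40) = 17/53 = 0.3208.
Rearranging, λ(17 − 0.3208×40) = 0.3208, so λ = 0.3208/4.17 = 0.07692 per s.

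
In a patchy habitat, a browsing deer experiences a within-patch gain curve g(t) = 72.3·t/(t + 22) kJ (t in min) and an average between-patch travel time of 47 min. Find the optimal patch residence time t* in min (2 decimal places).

By the marginal value theorem, leave when the instantaneous gain rate g'(t) equals the habitat-wide average g(t)/(T + t).
g'(t) = 72.3·22/(t + 22)². Setting 72.3·22/(t+22)² = 72.3t/[(t+22)(47+t)] gives 22(47+t) = t(t+22), so t² = 22×47 = 1034.
t* = √1034 = 32.16 min.

32.16 min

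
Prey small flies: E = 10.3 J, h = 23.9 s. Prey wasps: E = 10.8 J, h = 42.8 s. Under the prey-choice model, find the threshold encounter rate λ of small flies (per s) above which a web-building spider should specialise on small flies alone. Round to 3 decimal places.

At the threshold, the rate on small flies alone equals the profitability of wasps: λ·10.3/(1 + λ·23.9) = 10.8/42.8 = 0.2523.
Rearranging, λ(10.3 − 0.2523×23.9) = 0.2523, so λ = 0.2523/4.269 = 0.05911 per s.

0.059 per s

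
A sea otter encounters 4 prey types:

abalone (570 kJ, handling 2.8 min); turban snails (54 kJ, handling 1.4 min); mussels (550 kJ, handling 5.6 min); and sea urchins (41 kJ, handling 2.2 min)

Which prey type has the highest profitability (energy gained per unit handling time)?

Profitability E/h (kJ/min): abalone = 570/2.8 = 204, turban snails = 54/1.4 = 38.6, mussels = 550/5.6 = 98.2, sea urchins = 41/2.2 = 18.6.
Ranked: abalone > mussels > turban snails > sea urchins.

abalone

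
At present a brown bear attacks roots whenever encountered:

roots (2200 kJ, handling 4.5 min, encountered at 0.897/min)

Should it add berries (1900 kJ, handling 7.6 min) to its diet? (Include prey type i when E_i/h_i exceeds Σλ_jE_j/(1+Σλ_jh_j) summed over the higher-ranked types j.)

No

Intake rate on the current diet: R = (0.897×2200) / (1 + 0.897×4.5) = 1973/5.037 = 391.8 kJ/min.
berries: E/h = 1900/7.6 = 250 kJ/min.
Since 250 < R, time spent handling berries is better spent searching.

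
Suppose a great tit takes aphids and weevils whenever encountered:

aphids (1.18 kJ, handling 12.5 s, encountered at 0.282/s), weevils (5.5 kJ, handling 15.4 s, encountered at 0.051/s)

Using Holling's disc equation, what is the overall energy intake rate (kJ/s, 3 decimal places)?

0.115 kJ/s

R = Σλ_iE_i / (1 + Σλ_ih_i)
Numerator: 0.282×1.18 + 0.051×5.5 = 0.6133
Denominator: 1 + 0.282×12.5 + 0.051×15.4 = 5.31
R = 0.6133/5.31 = 0.1155 kJ/s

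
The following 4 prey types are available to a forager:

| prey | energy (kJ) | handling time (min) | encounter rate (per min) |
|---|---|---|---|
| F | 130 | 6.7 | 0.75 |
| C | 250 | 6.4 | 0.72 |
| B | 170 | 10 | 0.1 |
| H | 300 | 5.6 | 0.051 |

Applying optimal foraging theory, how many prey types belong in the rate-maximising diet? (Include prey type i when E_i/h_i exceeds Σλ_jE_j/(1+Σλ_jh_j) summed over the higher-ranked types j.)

Profitabilities (E/h, kJ/min): H 53.6, C 39.1, F 19.4, B 17. Add prey in this order while the next type's profitability exceeds the intake rate on those already taken.
Rate on top 1: 11.9. C: 39.1 > 11.9 → include.
Rate on top 2: 33.14. F: 19.4 < 33.14 → exclude; stop.
Optimal diet: H, C — 2 of 4 types.

2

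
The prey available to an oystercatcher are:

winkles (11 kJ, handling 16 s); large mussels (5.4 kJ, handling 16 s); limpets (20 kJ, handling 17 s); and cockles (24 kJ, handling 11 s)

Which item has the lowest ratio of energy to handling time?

Profitability E/h (kJ/s): winkles = 11/16 = 0.688, large mussels = 5.4/16 = 0.338, limpets = 20/17 = 1.18, cockles = 24/11 = 2.18.
Ranked: cockles > limpets > winkles > large mussels.

large mussels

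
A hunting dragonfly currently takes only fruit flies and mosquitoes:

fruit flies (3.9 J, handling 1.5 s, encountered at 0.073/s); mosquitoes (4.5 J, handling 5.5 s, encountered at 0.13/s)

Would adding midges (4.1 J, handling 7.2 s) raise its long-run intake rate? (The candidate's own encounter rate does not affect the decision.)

Yes

On fruit flies and mosquitoes alone, R = ΣλE/(1+Σλh) = 0.8697/1.825 = 0.4767 J/s.
Profitability of midges: 4.1/7.2 = 0.5694 J/s.
Since 0.5694 > R, including midges increases the long-run rate.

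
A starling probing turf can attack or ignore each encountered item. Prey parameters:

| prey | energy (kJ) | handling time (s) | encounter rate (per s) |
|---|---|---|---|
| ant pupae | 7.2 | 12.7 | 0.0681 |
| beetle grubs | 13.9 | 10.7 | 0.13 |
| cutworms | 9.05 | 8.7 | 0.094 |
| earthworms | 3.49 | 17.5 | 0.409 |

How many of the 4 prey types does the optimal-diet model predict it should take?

2

E/h in descending order: beetle grubs 1.3, cutworms 1.04, ant pupae 0.567, earthworms 0.199 kJ/s. The optimal diet is the largest prefix of this list for which every included type satisfies E_i/h_i > R on the types above it.
Rate on top 1: 0.7558. cutworms: 1.04 > 0.7558 → include.
Rate on top 2: 0.8283. ant pupae: 0.567 < 0.8283 → exclude; stop.
Optimal diet: beetle grubs, cutworms — 2 of 4 types.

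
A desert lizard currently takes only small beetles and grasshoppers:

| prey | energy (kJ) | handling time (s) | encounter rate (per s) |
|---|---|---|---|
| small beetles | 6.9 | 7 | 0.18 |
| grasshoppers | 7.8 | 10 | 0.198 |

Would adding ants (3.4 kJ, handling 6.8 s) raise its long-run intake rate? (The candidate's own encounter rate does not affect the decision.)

No

Intake rate on the current diet: R = (0.18×6.9 + 0.198×7.8) / (1 + 0.18×7 + 0.198×10) = 2.786/4.24 = 0.6572 kJ/s.
ants: E/h = 3.4/6.8 = 0.5 kJ/s.
0.5 < 0.6572, so adding ants would lower the average — exclude it.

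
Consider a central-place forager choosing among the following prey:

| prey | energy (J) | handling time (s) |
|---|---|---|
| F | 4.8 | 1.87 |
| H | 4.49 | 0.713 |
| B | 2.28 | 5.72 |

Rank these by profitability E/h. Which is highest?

H

Profitability E/h (J/s): F = 4.8/1.87 = 2.57, H = 4.49/0.713 = 6.3, B = 2.28/5.72 = 0.399.
Ranked: H > F > B.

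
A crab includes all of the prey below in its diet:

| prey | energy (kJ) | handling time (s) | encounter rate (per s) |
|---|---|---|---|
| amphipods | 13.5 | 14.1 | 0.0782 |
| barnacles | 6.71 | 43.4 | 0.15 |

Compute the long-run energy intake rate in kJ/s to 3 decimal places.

0.239 kJ/s

Energy encountered per unit search time: 0.0782×13.5 + 0.15×6.71 = 2.062 kJ/s.
Handling time per unit search time: 0.0782×14.1 + 0.15×43.4 = 7.613.
Rate = 2.062/(1 + 7.613) = 0.2394 kJ/s.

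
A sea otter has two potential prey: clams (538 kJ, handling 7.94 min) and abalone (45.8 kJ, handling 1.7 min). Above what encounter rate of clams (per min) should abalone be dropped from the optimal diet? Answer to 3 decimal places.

0.083 per min

At the threshold, the rate on clams alone equals the profitability of abalone: λ·538/(1 + λ·7.94) = 45.8/1.7 = 26.94.
Rearranging, λ(538 − 26.94×7.94) = 26.94, so λ = 26.94/324.1 = 0.08313 per min.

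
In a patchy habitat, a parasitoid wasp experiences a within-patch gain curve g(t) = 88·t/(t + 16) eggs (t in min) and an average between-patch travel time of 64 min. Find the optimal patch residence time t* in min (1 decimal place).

32.0 min

By the marginal value theorem, leave when the instantaneous gain rate g'(t) equals the habitat-wide average g(t)/(T + t).
g'(t) = 88·16/(t + 16)². Setting 88·16/(t+16)² = 88t/[(t+16)(64+t)] gives 16(64+t) = t(t+16), so t² = 16×64 = 1024.
t* = √1024 = 32 min.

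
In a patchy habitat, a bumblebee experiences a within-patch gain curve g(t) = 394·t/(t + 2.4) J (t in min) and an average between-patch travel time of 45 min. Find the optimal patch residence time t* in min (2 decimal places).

Optimal t* satisfies g'(t*) = g(t*)/(T + t*).
g'(t) = 394·2.4/(t + 2.4)². Setting 394·2.4/(t+2.4)² = 394t/[(t+2.4)(45+t)] gives 2.4(45+t) = t(t+2.4), so t² = 2.4×45 = 108.
t* = √108 = 10.39 min.

10.39 min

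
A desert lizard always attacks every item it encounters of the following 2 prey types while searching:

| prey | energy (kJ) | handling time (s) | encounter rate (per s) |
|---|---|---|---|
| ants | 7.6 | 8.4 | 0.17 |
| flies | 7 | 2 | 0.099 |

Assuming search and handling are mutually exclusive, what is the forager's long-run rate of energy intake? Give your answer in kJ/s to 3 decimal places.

0.756 kJ/s

R = Σλ_iE_i / (1 + Σλ_ih_i)
Numerator: 0.17×7.6 + 0.099×7 = 1.985
Denominator: 1 + 0.17×8.4 + 0.099×2 = 2.626
R = 1.985/2.626 = 0.7559 kJ/s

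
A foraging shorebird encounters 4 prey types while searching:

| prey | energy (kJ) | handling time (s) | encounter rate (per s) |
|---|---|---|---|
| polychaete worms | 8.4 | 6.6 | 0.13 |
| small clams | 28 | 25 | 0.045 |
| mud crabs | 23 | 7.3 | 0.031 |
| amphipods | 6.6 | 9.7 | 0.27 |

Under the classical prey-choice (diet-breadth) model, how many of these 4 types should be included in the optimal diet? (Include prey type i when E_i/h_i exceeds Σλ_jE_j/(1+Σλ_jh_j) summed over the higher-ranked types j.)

Profitabilities (E/h, kJ/s): mud crabs 3.15, polychaete worms 1.27, small clams 1.12, amphipods 0.68. Add prey in this order while the next type's profitability exceeds the intake rate on those already taken.
Rate on top 1: 0.5814. polychaete worms: 1.27 > 0.5814 → include.
Rate on top 2: 0.866. small clams: 1.12 > 0.866 → include.
Rate on top 3: 0.955. amphipods: 0.68 < 0.955 → exclude; stop.
Optimal diet: mud crabs, polychaete worms, small clams — 3 of 4 types.

3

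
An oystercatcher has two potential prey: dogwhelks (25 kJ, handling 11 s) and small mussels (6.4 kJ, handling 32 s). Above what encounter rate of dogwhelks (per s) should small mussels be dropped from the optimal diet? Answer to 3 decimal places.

0.009 per s

At the threshold, the rate on dogwhelks alone equals the profitability of small mussels: λ·25/(1 + λ·11) = 6.4/32 = 0.2.
Rearranging, λ(25 − 0.2×11) = 0.2, so λ = 0.2/22.8 = 0.008772 per s.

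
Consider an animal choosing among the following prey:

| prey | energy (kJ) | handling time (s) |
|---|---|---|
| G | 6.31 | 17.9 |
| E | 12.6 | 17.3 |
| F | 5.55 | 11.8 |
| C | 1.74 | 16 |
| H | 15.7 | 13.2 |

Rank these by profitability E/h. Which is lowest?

Profitability E/h (kJ/s): G = 6.31/17.9 = 0.353, E = 12.6/17.3 = 0.728, F = 5.55/11.8 = 0.47, C = 1.74/16 = 0.109, H = 15.7/13.2 = 1.19.
Ranked: H > E > F > G > C.

C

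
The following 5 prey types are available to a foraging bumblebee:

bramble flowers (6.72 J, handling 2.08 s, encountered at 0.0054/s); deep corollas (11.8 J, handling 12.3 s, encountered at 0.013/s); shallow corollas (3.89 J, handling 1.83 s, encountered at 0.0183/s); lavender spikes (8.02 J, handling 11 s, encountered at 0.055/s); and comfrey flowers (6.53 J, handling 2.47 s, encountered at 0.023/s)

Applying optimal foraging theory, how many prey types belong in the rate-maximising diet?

Rank by E/h (J/s): bramble flowers 3.23, comfrey flowers 2.64, shallow corollas 2.13, deep corollas 0.959, lavender spikes 0.729. Include each in turn until the next type's E/h falls below the running intake rate.
Rate on top 1: 0.03588. comfrey flowers: 2.64 > 0.03588 → include.
Rate on top 2: 0.1746. shallow corollas: 2.13 > 0.1746 → include.
Rate on top 3: 0.2339. deep corollas: 0.959 > 0.2339 → include.
Rate on top 4: 0.3259. lavender spikes: 0.729 > 0.3259 → include.
Optimal diet: bramble flowers, comfrey flowers, shallow corollas, deep corollas, lavender spikes — 5 of 5 types.

5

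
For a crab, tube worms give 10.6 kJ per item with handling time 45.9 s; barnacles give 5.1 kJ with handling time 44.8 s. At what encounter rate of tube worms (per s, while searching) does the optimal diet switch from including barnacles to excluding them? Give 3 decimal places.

0.021 per s

The zero-one rule: include barnacles iff E₂/h₂ > λE₁/(1+λh₁). Equality gives the switch point.
λE₁h₂ = E₂ + λE₂h₁ ⇒ λ = E₂/(E₁h₂ − E₂h₁) = 5.1/(474.9 − 234.1) = 0.02118 per s.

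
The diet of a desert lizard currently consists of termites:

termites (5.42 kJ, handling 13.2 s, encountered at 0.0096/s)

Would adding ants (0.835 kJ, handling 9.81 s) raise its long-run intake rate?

On termites alone, R = ΣλE/(1+Σλh) = 0.05203/1.127 = 0.04618 kJ/s.
ants: E/h = 0.835/9.81 = 0.08512 kJ/s.
0.08512 > 0.04618, so adding ants raises the average — include it.

Yes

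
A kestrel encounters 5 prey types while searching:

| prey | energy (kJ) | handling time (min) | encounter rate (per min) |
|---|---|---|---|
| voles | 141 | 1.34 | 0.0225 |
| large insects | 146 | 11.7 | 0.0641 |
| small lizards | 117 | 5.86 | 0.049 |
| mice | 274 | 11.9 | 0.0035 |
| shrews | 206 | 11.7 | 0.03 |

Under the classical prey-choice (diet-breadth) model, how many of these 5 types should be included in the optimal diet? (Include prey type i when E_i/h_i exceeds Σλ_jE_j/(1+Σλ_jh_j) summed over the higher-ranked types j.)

5

Rank by E/h (kJ/min): voles 105, mice 23, small lizards 20, shrews 17.6, large insects 12.5. Include each in turn until the next type's E/h falls below the running intake rate.
Rate on top 1: 3.08. mice: 23 > 3.08 → include.
Rate on top 2: 3.855. small lizards: 20 > 3.855 → include.
Rate on top 3: 7.259. shrews: 17.6 > 7.259 → include.
Rate on top 4: 9.383. large insects: 12.5 > 9.383 → include.
Optimal diet: voles, mice, small lizards, shrews, large insects — 5 of 5 types.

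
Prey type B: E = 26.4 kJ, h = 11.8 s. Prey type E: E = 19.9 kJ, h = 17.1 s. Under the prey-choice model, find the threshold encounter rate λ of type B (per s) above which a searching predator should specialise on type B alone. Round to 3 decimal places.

Drop type E once their profitability E₂/h₂ falls below the rate achievable on type B alone: E₂/h₂ = λE₁/(1 + λh₁).
Solve for λ: λE₁h₂ = E₂(1 + λh₁) → λ(E₁h₂ − E₂h₁) = E₂ → λ = E₂/(E₁h₂ − E₂h₁).
λ = 19.9/(26.4×17.1 − 19.9×11.8) = 19.9/216.6 = 0.09187 per s.

0.092 per s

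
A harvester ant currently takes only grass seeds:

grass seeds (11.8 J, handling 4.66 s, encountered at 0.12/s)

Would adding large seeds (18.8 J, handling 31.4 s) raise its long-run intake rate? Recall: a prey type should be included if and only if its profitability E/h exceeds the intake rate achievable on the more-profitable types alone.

Intake rate on the current diet: R = (0.12×11.8) / (1 + 0.12×4.66) = 1.416/1.559 = 0.9082 J/s.
Profitability of large seeds: 18.8/31.4 = 0.5987 J/s.
0.5987 < 0.9082, so adding large seeds would lower the average — exclude it.

No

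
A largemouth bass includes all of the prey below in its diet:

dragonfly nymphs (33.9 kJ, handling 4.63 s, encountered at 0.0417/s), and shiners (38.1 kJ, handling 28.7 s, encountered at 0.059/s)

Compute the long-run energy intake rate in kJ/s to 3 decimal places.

Energy encountered per unit search time: 0.0417×33.9 + 0.059×38.1 = 3.662 kJ/s.
Handling time per unit search time: 0.0417×4.63 + 0.059×28.7 = 1.886.
Rate = 3.662/(1 + 1.886) = 1.269 kJ/s.

1.269 kJ/s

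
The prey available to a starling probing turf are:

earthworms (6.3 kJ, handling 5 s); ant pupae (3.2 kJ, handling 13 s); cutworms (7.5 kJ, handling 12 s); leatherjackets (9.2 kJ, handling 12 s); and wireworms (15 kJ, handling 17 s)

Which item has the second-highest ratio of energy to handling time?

wireworms

In descending order of E/h:
earthworms: 6.3/5 = 1.26 kJ/s
wireworms: 15/17 = 0.882 kJ/s
leatherjackets: 9.2/12 = 0.767 kJ/s
cutworms: 7.5/12 = 0.625 kJ/s
ant pupae: 3.2/13 = 0.246 kJ/s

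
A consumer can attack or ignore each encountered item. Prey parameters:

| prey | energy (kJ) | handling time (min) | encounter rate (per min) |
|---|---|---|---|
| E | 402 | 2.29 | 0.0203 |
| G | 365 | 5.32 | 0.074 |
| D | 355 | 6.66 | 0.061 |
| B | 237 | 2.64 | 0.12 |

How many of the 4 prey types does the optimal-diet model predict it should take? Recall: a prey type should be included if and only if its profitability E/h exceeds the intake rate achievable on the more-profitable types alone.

4

Profitabilities (E/h, kJ/min): E 176, B 89.8, G 68.6, D 53.3. Add prey in this order while the next type's profitability exceeds the intake rate on those already taken.
Rate on top 1: 7.798. B: 89.8 > 7.798 → include.
Rate on top 2: 26.85. G: 68.6 > 26.85 → include.
Rate on top 3: 36.2. D: 53.3 > 36.2 → include.
Optimal diet: E, B, G, D — 4 of 4 types.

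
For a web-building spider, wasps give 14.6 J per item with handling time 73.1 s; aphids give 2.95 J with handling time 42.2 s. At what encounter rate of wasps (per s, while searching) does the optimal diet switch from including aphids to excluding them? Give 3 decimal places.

Drop aphids once their profitability E₂/h₂ falls below the rate achievable on wasps alone: E₂/h₂ = λE₁/(1 + λh₁).
Solve for λ: λE₁h₂ = E₂(1 + λh₁) → λ(E₁h₂ − E₂h₁) = E₂ → λ = E₂/(E₁h₂ − E₂h₁).
λ = 2.95/(14.6×42.2 − 2.95×73.1) = 2.95/400.5 = 0.007366 per s.

0.007 per s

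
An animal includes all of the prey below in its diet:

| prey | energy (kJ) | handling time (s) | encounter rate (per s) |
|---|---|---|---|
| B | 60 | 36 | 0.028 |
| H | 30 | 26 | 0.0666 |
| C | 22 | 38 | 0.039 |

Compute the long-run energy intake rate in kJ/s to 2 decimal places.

0.87 kJ/s

Energy encountered per unit search time: 0.028×60 + 0.0666×30 + 0.039×22 = 4.536 kJ/s.
Handling time per unit search time: 0.028×36 + 0.0666×26 + 0.039×38 = 4.222.
Rate = 4.536/(1 + 4.222) = 0.8687 kJ/s.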